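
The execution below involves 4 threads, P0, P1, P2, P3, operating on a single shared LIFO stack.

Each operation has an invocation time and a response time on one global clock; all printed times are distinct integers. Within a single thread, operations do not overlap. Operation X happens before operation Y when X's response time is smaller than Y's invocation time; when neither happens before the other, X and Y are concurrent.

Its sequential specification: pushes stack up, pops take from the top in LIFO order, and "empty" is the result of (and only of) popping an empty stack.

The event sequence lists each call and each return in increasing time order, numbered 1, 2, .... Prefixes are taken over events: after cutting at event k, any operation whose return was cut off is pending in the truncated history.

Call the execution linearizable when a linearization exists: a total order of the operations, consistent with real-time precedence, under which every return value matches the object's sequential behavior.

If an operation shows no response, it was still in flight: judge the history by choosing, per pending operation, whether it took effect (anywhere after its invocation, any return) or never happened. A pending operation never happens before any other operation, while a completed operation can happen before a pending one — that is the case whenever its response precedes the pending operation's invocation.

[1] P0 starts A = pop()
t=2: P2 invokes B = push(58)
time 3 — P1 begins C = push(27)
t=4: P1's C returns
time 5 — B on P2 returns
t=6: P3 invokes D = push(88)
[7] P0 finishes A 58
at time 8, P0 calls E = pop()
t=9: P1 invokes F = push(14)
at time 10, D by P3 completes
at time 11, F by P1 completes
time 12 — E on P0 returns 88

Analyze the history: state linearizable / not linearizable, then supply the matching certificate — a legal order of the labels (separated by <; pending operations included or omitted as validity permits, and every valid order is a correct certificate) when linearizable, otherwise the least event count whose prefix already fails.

1. B push(58), leaving stack <58>
2. A pop() → 58, leaving stack <>
3. C push(27), leaving stack <27>
4. D push(88), leaving stack <27,88>
5. E pop() → 88, leaving stack <27>
6. F push(14), leaving stack <27,14>

linearizable — witness: B < A < C < D < E < F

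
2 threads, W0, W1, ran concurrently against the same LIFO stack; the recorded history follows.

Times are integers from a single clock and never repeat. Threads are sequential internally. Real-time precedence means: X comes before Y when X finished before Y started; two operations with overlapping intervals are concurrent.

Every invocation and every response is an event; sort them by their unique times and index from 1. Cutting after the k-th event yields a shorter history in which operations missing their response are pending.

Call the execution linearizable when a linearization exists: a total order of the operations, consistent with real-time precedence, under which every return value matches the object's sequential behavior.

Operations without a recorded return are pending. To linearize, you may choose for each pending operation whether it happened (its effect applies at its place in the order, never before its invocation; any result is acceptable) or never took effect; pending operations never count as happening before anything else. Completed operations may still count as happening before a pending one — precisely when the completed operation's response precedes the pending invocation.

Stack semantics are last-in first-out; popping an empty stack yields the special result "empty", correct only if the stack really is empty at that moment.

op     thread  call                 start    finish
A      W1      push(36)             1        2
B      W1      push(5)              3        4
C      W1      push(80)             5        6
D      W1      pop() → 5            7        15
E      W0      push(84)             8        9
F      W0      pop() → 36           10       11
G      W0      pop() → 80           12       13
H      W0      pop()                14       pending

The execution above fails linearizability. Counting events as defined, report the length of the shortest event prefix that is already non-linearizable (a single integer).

one valid order for events 1..10 is A, B, C, D, E:
step 1: A push(36) — stack <36>
step 2: B push(5) — stack <36,5>
step 3: C push(80) — stack <36,5,80>
step 4: D pop() (pending, included) — stack <36,5>
step 5: E push(84) — stack <36,5,84>
with event 11 included (F responding at time 11), all real-time-consistent orders fail
including or dropping the 1 pending operation (D) in any combination fails
one such order, A, B, C, E, F (pending dropped), breaks at step 5 where F pop() → 36 is illegal

11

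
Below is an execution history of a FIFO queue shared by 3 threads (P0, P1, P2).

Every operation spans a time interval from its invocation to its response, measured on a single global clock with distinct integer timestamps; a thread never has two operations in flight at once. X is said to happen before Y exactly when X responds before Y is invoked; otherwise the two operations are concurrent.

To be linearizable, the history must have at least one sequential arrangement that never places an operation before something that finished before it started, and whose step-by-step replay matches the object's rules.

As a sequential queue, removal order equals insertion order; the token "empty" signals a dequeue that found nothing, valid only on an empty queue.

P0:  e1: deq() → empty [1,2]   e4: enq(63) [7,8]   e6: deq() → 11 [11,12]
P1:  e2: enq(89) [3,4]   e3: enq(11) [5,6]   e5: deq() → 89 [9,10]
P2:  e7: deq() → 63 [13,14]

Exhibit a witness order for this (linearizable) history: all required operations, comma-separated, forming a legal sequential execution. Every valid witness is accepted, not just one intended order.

after step 1 (e1 deq() → empty): queue <>
after step 2 (e2 enq(89)): queue <89>
after step 3 (e3 enq(11)): queue <89,11>
after step 4 (e4 enq(63)): queue <89,11,63>
after step 5 (e5 deq() → 89): queue <11,63>
after step 6 (e6 deq() → 11): queue <63>
after step 7 (e7 deq() → 63): queue <>

e1, e2, e3, e4, e5, e6, e7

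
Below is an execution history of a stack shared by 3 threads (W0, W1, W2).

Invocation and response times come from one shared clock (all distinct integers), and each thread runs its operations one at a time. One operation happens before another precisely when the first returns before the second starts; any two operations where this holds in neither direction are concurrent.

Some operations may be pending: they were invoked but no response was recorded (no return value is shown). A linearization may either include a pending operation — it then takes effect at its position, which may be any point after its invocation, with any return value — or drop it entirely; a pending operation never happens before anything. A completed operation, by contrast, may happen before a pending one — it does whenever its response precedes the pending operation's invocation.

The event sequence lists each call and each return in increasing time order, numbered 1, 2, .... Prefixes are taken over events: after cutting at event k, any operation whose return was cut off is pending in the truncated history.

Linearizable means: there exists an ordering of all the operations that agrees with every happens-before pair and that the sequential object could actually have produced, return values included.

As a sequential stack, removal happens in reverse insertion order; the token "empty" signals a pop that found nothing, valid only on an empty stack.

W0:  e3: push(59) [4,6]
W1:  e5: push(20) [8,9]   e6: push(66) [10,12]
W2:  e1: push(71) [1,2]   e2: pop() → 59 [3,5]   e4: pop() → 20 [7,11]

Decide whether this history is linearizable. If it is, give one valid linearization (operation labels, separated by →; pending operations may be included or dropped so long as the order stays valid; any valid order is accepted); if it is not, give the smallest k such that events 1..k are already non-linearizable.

after step 1 (e1 push(71)): stack <71>
after step 2 (e3 push(59)): stack <71,59>
after step 3 (e2 pop() → 59): stack <71>
after step 4 (e5 push(20)): stack <71,20>
after step 5 (e4 pop() → 20): stack <71>
after step 6 (e6 push(66)): stack <71,66>

linearizable — witness: e1 → e3 → e2 → e5 → e4 → e6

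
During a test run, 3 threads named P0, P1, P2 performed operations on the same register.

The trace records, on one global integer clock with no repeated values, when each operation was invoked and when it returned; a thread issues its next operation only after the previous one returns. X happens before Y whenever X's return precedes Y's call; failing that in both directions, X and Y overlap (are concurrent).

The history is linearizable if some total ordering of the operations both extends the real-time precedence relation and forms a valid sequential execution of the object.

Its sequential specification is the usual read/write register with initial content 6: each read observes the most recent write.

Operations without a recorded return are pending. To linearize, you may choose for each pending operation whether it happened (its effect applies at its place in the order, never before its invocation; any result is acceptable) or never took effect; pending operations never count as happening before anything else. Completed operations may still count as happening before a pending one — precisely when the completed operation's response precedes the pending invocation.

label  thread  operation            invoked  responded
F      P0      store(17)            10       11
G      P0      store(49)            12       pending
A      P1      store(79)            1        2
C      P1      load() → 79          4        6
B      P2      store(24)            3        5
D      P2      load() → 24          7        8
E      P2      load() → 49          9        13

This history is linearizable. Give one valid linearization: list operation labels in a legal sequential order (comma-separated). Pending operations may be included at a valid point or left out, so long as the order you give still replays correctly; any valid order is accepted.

step 1: A store(79) — value 79
step 2: C load() → 79 — value 79
step 3: B store(24) — value 24
step 4: D load() → 24 — value 24
step 5: F store(17) — value 17
step 6: G store(49) (pending, included) — value 49
step 7: E load() → 49 — value 49

A, C, B, D, F, G, E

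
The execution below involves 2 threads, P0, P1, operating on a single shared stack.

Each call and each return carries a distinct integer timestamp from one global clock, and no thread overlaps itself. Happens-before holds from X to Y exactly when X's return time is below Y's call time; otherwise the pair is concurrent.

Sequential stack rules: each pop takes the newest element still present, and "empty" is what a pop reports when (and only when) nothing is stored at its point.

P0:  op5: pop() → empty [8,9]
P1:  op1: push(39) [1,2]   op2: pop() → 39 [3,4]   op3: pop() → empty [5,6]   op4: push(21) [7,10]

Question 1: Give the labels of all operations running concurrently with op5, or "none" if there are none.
Answer: op4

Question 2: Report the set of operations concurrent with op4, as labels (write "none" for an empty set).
Answer: op5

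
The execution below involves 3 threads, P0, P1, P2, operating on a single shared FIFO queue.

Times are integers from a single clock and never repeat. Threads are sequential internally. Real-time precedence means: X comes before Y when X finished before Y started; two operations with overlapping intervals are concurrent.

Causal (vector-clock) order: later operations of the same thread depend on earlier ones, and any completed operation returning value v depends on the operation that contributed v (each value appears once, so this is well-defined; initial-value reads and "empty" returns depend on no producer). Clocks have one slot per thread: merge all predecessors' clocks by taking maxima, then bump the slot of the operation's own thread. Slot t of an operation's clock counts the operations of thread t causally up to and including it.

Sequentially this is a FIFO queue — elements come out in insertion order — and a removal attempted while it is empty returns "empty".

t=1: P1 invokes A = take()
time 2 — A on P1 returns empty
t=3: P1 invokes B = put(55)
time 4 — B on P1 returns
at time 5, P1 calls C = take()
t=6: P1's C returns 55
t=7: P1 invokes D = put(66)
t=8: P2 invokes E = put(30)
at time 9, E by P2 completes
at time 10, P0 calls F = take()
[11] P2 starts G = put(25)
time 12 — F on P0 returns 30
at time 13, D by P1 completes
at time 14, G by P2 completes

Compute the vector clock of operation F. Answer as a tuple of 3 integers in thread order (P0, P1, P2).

E (invocation 8): nothing precedes it; P2's component alone gives (0, 0, 1)
A (invocation 1): nothing precedes it; P1's component alone gives (0, 1, 0)
from VC(E)=(0, 0, 1), G (invoked 11) maxes components and bumps P2 → (0, 0, 2)
from VC(A)=(0, 1, 0), B (invoked 3) maxes components and bumps P1 → (0, 2, 0)
from VC(E)=(0, 0, 1), F (invoked 10) maxes components and bumps P0 → (1, 0, 1)
from VC(B)=(0, 2, 0), C (invoked 5) maxes components and bumps P1 → (0, 3, 0)
from VC(C)=(0, 3, 0), D (invoked 7) maxes components and bumps P1 → (0, 4, 0)
target: VC(F) = (1, 0, 1)

(1, 0, 1)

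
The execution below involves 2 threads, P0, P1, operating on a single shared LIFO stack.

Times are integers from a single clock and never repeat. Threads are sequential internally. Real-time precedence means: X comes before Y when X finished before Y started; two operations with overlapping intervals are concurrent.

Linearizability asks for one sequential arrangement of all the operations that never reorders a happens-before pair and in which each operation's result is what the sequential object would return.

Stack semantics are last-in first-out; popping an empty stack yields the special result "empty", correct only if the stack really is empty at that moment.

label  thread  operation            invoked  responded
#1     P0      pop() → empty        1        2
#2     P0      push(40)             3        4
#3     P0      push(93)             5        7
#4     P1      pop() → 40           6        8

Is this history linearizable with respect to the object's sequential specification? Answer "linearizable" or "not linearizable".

linearizable

a witness: #1, #2, #4, #3
step 1: #1 pop() → empty — stack <>
step 2: #2 push(40) — stack <40>
step 3: #4 pop() → 40 — stack <>
step 4: #3 push(93) — stack <93>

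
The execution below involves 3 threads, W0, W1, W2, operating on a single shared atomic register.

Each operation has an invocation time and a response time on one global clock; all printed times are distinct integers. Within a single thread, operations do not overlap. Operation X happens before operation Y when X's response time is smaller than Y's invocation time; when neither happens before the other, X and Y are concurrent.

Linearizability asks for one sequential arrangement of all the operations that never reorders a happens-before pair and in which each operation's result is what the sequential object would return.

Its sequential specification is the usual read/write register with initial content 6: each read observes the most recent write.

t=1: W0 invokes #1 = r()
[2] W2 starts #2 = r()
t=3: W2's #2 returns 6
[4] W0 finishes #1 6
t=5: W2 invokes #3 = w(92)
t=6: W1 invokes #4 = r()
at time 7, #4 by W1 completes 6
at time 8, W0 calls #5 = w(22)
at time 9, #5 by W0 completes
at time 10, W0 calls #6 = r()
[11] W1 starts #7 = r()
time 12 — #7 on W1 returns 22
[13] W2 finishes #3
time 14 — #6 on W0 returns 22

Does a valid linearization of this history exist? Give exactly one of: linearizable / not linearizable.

linearizable

witness order: #1, #2, #4, #3, #5, #6, #7
after step 1 (#1 r() → 6): value 6
after step 2 (#2 r() → 6): value 6
after step 3 (#4 r() → 6): value 6
after step 4 (#3 w(92)): value 92
after step 5 (#5 w(22)): value 22
after step 6 (#6 r() → 22): value 22
after step 7 (#7 r() → 22): value 22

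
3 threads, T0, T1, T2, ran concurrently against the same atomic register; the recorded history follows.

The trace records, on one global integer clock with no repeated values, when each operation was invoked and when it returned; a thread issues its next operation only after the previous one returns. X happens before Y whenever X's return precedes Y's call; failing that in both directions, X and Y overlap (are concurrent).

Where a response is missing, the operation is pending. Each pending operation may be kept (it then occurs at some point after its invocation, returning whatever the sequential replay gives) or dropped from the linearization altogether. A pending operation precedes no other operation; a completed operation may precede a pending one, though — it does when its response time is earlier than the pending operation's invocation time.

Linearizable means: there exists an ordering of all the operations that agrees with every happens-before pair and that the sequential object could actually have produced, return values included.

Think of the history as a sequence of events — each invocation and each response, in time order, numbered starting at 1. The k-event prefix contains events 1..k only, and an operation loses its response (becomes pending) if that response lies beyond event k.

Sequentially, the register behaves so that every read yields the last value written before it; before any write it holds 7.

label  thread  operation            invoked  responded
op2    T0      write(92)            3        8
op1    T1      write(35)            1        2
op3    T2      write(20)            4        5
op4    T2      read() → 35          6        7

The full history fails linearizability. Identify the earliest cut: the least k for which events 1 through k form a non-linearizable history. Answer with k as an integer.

7

a valid linearization of events 1..6 exists, for instance op1, op2, op3:
after step 1 (op1 write(35)): value 35
after step 2 (op2 write(92) (pending, included)): value 92
after step 3 (op3 write(20)): value 20
adding event 7 (op4 responds at 7) leaves no legal real-time order
completion choices over the 1 pending operation (op2) were checked; none helps
one such order, op1, op3, op4 (pending dropped), breaks at step 3 where op4 read() → 35 is illegal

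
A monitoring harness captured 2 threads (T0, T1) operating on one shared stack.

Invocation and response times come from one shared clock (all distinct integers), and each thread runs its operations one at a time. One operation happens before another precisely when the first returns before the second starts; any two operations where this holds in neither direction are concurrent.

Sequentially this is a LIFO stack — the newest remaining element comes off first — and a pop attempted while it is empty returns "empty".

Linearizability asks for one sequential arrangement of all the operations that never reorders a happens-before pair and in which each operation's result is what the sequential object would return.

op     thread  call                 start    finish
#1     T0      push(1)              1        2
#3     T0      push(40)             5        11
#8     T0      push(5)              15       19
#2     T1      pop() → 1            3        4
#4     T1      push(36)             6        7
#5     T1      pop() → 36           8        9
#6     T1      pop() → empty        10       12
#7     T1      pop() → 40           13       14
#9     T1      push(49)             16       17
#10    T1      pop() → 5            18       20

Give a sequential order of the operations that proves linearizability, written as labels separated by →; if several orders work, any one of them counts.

#1 → #2 → #4 → #5 → #6 → #3 → #7 → #9 → #8 → #10

1. #1 push(1), leaving stack <1>
2. #2 pop() → 1, leaving stack <>
3. #4 push(36), leaving stack <36>
4. #5 pop() → 36, leaving stack <>
5. #6 pop() → empty, leaving stack <>
6. #3 push(40), leaving stack <40>
7. #7 pop() → 40, leaving stack <>
8. #9 push(49), leaving stack <49>
9. #8 push(5), leaving stack <49,5>
10. #10 pop() → 5, leaving stack <49>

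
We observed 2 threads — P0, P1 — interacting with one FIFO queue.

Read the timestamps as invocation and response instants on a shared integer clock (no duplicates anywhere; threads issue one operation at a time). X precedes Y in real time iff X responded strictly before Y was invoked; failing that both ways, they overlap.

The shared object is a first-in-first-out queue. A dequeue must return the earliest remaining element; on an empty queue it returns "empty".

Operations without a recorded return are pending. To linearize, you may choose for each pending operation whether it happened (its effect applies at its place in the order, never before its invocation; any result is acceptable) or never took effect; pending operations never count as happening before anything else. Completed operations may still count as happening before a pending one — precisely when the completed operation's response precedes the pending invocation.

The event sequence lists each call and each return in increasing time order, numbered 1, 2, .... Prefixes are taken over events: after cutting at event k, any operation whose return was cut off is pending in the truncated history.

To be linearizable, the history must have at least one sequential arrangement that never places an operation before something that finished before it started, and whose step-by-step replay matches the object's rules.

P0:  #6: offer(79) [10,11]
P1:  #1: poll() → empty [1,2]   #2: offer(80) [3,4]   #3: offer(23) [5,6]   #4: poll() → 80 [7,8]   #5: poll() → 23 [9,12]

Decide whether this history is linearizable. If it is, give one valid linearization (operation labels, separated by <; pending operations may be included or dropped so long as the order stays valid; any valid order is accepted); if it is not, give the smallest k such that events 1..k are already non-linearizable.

linearizable — witness: #1 < #2 < #3 < #4 < #5 < #6

after step 1 (#1 poll() → empty): queue <>
after step 2 (#2 offer(80)): queue <80>
after step 3 (#3 offer(23)): queue <80,23>
after step 4 (#4 poll() → 80): queue <23>
after step 5 (#5 poll() → 23): queue <>
after step 6 (#6 offer(79)): queue <79>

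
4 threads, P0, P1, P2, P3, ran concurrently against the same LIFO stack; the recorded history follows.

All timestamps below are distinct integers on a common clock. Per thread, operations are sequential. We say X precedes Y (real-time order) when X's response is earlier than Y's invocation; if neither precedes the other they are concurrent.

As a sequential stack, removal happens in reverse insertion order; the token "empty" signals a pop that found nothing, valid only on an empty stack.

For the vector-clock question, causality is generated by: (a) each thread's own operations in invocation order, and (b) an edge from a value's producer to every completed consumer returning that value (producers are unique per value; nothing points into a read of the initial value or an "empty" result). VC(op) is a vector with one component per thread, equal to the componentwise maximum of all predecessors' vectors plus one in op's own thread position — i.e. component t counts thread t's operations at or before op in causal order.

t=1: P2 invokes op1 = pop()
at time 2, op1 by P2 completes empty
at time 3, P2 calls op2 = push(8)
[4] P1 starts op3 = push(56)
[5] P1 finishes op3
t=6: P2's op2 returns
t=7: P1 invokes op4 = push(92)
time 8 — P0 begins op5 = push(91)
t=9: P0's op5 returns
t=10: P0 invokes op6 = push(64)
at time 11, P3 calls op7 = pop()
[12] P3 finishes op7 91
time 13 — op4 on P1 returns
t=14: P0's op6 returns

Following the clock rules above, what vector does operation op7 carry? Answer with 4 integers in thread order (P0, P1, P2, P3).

root op op1, invoked 1: fresh clock plus P2's own tick → (0, 0, 1, 0)
root op op3, invoked 4: fresh clock plus P1's own tick → (0, 1, 0, 0)
root op op5, invoked 8: fresh clock plus P0's own tick → (1, 0, 0, 0)
op2, invoked 3, takes VC(op1)=(0, 0, 1, 0) under max, adds 1 for P2 → (0, 0, 2, 0)
op4, invoked 7, takes VC(op3)=(0, 1, 0, 0) under max, adds 1 for P1 → (0, 2, 0, 0)
op7, invoked 11, takes VC(op5)=(1, 0, 0, 0) under max, adds 1 for P3 → (1, 0, 0, 1)
op6, invoked 10, takes VC(op5)=(1, 0, 0, 0) under max, adds 1 for P0 → (2, 0, 0, 0)
target: VC(op7) = (1, 0, 0, 1)

(1, 0, 0, 1)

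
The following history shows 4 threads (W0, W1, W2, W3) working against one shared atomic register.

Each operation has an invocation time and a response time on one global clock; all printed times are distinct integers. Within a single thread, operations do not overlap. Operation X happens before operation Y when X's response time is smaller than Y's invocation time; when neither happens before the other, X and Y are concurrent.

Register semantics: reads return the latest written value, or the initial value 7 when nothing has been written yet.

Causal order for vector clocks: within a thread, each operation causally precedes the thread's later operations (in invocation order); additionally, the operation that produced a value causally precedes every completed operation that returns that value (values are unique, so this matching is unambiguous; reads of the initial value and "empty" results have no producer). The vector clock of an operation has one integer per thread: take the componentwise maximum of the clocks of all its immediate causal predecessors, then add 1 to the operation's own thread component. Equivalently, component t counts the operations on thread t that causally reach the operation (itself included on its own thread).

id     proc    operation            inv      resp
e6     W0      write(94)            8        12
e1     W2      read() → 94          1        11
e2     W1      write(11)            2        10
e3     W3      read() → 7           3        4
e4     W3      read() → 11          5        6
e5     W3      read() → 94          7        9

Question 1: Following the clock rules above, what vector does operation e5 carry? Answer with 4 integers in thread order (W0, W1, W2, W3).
Answer: (1, 1, 0, 3)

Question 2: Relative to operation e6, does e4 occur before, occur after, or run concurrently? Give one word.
Answer: before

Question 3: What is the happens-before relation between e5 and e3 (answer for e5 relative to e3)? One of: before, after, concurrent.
Answer: after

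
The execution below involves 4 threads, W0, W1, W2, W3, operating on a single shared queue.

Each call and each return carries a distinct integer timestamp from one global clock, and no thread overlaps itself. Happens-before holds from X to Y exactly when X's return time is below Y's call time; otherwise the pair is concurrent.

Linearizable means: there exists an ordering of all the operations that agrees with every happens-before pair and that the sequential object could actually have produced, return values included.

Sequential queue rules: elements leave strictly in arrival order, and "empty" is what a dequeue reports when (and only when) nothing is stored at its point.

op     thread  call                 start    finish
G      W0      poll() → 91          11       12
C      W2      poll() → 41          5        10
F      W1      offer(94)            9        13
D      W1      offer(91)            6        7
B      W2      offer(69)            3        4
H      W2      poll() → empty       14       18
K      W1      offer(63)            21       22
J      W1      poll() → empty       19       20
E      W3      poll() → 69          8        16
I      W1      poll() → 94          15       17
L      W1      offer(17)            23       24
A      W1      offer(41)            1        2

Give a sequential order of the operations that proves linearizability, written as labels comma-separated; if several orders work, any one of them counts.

A, B, C, D, E, F, G, I, H, J, K, L

after step 1 (A offer(41)): queue <41>
after step 2 (B offer(69)): queue <41,69>
after step 3 (C poll() → 41): queue <69>
after step 4 (D offer(91)): queue <69,91>
after step 5 (E poll() → 69): queue <91>
after step 6 (F offer(94)): queue <91,94>
after step 7 (G poll() → 91): queue <94>
after step 8 (I poll() → 94): queue <>
after step 9 (H poll() → empty): queue <>
after step 10 (J poll() → empty): queue <>
after step 11 (K offer(63)): queue <63>
after step 12 (L offer(17)): queue <63,17>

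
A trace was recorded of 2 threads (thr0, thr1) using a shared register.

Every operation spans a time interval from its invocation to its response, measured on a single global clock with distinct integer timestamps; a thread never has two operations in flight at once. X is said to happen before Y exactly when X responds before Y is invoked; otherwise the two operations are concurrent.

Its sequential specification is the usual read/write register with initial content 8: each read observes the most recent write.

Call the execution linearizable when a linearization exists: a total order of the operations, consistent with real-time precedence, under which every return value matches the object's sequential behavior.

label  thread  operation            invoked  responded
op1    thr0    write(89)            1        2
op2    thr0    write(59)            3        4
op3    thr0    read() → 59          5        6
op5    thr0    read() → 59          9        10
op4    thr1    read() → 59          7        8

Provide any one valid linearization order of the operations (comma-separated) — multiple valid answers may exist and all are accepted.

after step 1 (op1 write(89)): value 89
after step 2 (op2 write(59)): value 59
after step 3 (op3 read() → 59): value 59
after step 4 (op4 read() → 59): value 59
after step 5 (op5 read() → 59): value 59

op1, op2, op3, op4, op5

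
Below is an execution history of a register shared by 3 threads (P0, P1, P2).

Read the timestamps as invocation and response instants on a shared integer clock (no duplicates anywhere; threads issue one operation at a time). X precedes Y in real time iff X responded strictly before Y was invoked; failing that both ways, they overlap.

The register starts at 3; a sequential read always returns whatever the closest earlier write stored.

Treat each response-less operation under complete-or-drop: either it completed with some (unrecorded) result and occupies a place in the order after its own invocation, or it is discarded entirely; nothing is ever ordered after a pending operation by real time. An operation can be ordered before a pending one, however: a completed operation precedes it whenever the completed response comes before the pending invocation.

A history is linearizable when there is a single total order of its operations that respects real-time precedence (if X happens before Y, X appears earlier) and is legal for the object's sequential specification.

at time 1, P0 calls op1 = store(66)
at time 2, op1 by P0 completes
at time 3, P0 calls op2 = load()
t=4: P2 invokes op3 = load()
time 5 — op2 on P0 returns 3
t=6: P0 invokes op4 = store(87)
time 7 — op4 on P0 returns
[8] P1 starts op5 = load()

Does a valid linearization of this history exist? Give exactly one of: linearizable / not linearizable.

not linearizable

the violation lands at event 5, op2's response at time 5: events 1..4 linearize, events 1..5 do not
one real-time candidate order over the 2 completed operations — the register replay rejects it
no escape via the 1 pending operation (op3): every completion choice fails
for example op1, op2 (pending dropped) fails at step 2: op2 load() → 3 is not legal there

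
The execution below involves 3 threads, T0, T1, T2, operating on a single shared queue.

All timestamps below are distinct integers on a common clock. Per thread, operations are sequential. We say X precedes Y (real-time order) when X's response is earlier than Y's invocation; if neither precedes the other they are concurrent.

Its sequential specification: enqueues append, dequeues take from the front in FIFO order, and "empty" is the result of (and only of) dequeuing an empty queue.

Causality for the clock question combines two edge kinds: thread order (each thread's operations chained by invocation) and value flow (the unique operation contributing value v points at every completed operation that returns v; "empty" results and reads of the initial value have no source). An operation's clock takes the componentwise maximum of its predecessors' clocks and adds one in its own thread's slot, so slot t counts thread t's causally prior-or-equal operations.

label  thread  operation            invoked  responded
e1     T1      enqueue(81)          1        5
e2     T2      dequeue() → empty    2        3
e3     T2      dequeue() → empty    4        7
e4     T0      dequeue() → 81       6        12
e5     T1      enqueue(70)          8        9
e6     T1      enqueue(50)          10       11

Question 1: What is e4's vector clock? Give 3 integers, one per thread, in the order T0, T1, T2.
(1, 1, 0)

VC(e2, invoked at 2): no causal predecessors; +1 on T2 → (0, 0, 1)
VC(e1, invoked at 1): no causal predecessors; +1 on T1 → (0, 1, 0)
merge at e3 (invoked 4): VC(e2)=(0, 0, 1), own-thread bump on T2 → (0, 0, 2)
merge at e5 (invoked 8): VC(e1)=(0, 1, 0), own-thread bump on T1 → (0, 2, 0)
merge at e4 (invoked 6): VC(e1)=(0, 1, 0), own-thread bump on T0 → (1, 1, 0)
merge at e6 (invoked 10): VC(e5)=(0, 2, 0), own-thread bump on T1 → (0, 3, 0)
target: VC(e4) = (1, 1, 0)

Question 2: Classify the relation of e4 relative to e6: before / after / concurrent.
concurrent

e4 spans [6,12], e6 spans [10,11]
the intervals overlap in both directions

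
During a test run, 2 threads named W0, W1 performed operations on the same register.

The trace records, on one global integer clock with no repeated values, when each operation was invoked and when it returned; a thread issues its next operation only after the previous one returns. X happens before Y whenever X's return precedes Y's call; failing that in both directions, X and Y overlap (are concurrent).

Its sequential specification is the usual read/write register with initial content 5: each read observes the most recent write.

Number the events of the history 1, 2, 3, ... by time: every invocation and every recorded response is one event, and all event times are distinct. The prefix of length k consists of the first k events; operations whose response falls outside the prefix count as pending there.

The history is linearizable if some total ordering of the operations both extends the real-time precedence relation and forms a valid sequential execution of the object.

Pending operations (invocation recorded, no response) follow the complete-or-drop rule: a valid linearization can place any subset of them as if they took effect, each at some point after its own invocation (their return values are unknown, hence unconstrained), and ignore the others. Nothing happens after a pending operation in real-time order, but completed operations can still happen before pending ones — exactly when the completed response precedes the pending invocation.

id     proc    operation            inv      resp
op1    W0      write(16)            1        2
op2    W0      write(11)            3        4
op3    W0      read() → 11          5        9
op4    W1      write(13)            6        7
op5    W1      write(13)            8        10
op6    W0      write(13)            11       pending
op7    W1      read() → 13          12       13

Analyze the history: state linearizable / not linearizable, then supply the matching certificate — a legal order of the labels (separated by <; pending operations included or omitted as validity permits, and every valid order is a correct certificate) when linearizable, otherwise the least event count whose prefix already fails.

linearizable — witness: op1 < op2 < op3 < op4 < op5 < op6 < op7

step 1: op1 write(16) — value 16
step 2: op2 write(11) — value 11
step 3: op3 read() → 11 — value 11
step 4: op4 write(13) — value 13
step 5: op5 write(13) — value 13
step 6: op6 write(13) (pending, included) — value 13
step 7: op7 read() → 13 — value 13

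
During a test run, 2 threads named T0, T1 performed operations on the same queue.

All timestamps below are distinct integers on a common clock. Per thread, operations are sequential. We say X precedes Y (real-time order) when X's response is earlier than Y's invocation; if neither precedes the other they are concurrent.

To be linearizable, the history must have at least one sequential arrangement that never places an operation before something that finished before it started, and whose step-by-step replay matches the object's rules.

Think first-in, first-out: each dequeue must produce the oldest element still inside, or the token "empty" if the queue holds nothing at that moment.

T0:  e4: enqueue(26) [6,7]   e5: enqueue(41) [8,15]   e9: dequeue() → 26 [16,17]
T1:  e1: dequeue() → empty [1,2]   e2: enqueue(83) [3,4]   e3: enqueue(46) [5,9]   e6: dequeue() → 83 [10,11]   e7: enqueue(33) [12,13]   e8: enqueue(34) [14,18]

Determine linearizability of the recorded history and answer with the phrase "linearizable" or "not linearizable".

linearizable

witness order: e1, e2, e4, e3, e5, e6, e7, e8, e9
after step 1 (e1 dequeue() → empty): queue <>
after step 2 (e2 enqueue(83)): queue <83>
after step 3 (e4 enqueue(26)): queue <83,26>
after step 4 (e3 enqueue(46)): queue <83,26,46>
after step 5 (e5 enqueue(41)): queue <83,26,46,41>
after step 6 (e6 dequeue() → 83): queue <26,46,41>
after step 7 (e7 enqueue(33)): queue <26,46,41,33>
after step 8 (e8 enqueue(34)): queue <26,46,41,33,34>
after step 9 (e9 dequeue() → 26): queue <46,41,33,34>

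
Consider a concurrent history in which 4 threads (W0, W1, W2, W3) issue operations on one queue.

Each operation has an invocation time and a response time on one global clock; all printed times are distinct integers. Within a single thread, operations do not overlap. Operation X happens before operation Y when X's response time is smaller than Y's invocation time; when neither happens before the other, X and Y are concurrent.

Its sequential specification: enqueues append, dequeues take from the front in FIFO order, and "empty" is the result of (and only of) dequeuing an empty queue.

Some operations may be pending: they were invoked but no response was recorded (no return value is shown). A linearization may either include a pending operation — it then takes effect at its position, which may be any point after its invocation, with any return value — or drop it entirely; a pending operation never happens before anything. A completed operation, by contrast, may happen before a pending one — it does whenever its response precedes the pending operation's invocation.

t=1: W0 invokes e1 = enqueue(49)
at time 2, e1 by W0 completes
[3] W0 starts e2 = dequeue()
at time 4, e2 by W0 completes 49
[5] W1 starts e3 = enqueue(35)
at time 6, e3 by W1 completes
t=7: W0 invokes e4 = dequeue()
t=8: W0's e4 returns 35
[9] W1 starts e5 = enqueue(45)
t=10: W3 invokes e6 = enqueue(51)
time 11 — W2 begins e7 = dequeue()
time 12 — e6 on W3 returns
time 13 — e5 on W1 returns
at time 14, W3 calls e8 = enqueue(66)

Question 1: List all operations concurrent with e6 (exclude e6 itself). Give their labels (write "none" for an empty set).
concurrent with e6 ([10,12]): every op whose interval crosses 10..12
e1 [1,2]: before
e2 [3,4]: before
e3 [5,6]: before
e4 [7,8]: before
e5 [9,13]: concurrent
e7 [11,…): concurrent
e8 [14,…): after

e5, e7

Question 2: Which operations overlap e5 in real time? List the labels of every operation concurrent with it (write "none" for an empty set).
e5 runs from 9 to 13; window-overlapping ops are concurrent
e1 [1,2]: before
e2 [3,4]: before
e3 [5,6]: before
e4 [7,8]: before
e6 [10,12]: concurrent
e7 [11,…): concurrent
e8 [14,…): after

e6, e7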